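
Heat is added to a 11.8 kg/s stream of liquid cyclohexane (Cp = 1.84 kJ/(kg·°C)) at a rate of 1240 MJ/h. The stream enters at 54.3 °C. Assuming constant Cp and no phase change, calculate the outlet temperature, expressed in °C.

Q = 1240 MJ/h = 344.44 kJ/s
ΔT = Q/(ṁ·Cp) = 344.44/(11.8×1.84) = 15.864 K
T_out = 54.3 + 15.864 = 70.164 °C

T_out = 70.2 °C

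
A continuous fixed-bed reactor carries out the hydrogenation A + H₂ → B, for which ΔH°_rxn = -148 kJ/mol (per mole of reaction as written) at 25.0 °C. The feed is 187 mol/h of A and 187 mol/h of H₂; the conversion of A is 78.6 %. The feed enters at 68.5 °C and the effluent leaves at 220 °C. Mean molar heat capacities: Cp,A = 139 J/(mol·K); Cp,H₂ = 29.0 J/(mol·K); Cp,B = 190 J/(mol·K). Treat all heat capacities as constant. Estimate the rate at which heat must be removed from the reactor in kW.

Extent of reaction ξ = 0.786 × 187 = 146.98 mol/h
Reaction term: ξ·ΔH°_rxn = 146.98 × -148 = -21753 kJ/h
Sensible, feed 68.5→25 °C: -1366.6 kJ/h
Outlet flows (mol/h): A 40.018, H₂ 40.018, B 146.98
Sensible, products 25→220 °C: 6756.7 kJ/h
Q = ΔH = -16363 kJ/h = -4.5453 kW
Heat removed = 4.5453 kW

Q_out = 4.55 kW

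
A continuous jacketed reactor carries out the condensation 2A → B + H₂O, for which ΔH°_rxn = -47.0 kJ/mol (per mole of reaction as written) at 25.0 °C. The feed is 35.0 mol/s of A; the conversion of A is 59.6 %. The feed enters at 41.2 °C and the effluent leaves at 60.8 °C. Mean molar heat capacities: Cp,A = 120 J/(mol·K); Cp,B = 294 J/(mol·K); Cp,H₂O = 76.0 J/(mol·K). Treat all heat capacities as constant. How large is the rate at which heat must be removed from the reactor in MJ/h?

Extent of reaction ξ = 0.596 × 35.0 / 2 = 10.43 mol/s
Reaction term: ξ·ΔH°_rxn = 10.43 × -47.0 = -490.21 kJ/s
Sensible, feed 41.2→25 °C: -68.04 kJ/s
Outlet flows (mol/s): A 14.14, B 10.43, H₂O 10.43
Sensible, products 25→60.8 °C: 198.9 kJ/s
Q = ΔH = -359.35 kJ/s = -359.35 kW
Heat removed = 1293.7 MJ/h

Q_out = 1290 MJ/h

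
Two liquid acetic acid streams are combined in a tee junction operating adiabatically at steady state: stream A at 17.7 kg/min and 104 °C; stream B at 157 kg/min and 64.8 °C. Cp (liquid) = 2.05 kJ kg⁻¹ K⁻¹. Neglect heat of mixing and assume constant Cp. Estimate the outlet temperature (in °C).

T_out = 68.8 °C

No heat crosses the boundary, so H_out = H_in.
Σ ṁᵢCp,ᵢTᵢ = 17.7×2.05×104 + 157×2.05×64.8 = 24630
Σ ṁᵢCp,ᵢ = 17.7×2.05 + 157×2.05 = 358.13
T_out = 24630 / 358.13 = 68.772 °C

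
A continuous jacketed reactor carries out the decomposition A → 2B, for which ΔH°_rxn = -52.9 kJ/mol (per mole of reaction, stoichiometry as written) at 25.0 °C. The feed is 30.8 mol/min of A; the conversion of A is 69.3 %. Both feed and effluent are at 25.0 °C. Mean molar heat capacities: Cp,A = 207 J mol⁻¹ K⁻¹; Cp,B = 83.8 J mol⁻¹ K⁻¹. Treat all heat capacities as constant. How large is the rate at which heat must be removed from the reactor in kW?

Q_out = 18.8 kW

Extent of reaction ξ = 0.693 × 30.8 = 21.344 mol/min
Reaction term: ξ·ΔH°_rxn = 21.344 × -52.9 = -1129.1 kJ/min
Q = ΔH = -1129.1 kJ/min = -18.819 kW
Heat removed = 18.819 kW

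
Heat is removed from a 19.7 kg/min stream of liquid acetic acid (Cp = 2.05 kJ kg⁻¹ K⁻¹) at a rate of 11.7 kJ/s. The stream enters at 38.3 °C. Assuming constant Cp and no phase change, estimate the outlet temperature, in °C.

T_out = 20.9 °C

Q = 11.7 kJ/s = 702 kJ/min
ΔT = Q/(ṁ·Cp) = 702/(19.7×2.05) = 17.383 K
T_out = 38.3 − 17.383 = 20.917 °C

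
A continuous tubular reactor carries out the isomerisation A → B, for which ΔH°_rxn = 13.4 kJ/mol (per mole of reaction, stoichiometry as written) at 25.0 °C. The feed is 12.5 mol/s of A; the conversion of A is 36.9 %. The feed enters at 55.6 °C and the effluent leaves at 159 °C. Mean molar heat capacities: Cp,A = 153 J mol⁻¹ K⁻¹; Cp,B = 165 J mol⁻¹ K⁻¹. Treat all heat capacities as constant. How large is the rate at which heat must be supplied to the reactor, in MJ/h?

Extent of reaction ξ = 0.369 × 12.5 = 4.6125 mol/s
Reaction term: ξ·ΔH°_rxn = 4.6125 × 13.4 = 61.807 kJ/s
Sensible, feed 55.6→25 °C: -58.523 kJ/s
Outlet flows (mol/s): A 7.8875, B 4.6125
Sensible, products 25→159 °C: 263.69 kJ/s
Q = ΔH = 266.98 kJ/s = 266.98 kW
Heat supplied = 961.12 MJ/h

Q_in = 961 MJ/h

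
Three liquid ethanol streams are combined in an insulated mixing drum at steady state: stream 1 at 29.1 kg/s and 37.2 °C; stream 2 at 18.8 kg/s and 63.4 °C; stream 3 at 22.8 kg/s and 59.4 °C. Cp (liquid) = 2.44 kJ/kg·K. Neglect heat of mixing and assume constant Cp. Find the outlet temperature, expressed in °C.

T_out = 51.3 °C

Energy balance with Q = 0: Σ ṁᵢCp,ᵢ(T_out − Tᵢ) = 0
T_out = Σ ṁᵢCp,ᵢTᵢ / Σ ṁᵢCp,ᵢ
      = 8854.2 / 172.51 = 51.326 °C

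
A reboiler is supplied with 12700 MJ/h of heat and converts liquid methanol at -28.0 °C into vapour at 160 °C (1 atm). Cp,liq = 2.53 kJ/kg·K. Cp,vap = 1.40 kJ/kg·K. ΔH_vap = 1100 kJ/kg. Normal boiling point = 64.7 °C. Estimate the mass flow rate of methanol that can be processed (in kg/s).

ṁ = 2.40 kg/s

Δh = 2.53×(64.7−-28.0) + 1100 + 1.40×(160−64.7) = 1468 kJ/kg
Q = 12700 MJ/h = 3527.8 kJ/s = 3527.8 kJ/s
ṁ = Q/Δh = 3527.8 / 1468 = 2.4032 kg/s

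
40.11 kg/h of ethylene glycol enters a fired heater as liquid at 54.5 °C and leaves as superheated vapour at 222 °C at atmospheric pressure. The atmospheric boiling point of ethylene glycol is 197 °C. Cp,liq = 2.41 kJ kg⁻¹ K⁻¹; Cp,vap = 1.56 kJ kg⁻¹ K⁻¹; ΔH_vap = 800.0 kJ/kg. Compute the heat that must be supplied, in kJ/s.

Q = 13.2 kJ/s

liquid 54.5→197 °C: 343.43 kJ/kg
vaporisation at 197 °C: 800 kJ/kg
vapour 197→222 °C: 39 kJ/kg
Δh = 343.43 + 800 + 39 = 1182.4 kJ/kg
Q = ṁ·Δh = 40.11 kg/h × 1182.4 kJ/kg = 47427 kJ/h
|Q| = 13.174 kW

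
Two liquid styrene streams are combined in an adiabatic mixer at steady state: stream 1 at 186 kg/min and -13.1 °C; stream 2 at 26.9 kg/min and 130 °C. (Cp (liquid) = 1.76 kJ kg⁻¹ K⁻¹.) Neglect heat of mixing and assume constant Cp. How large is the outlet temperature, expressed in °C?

T_out = 4.98 °C

No heat crosses the boundary, so H_out = H_in.
Σ ṁᵢCp,ᵢTᵢ = 186×1.76×-13.1 + 26.9×1.76×130 = 1866.3
Σ ṁᵢCp,ᵢ = 186×1.76 + 26.9×1.76 = 374.7
T_out = 1866.3 / 374.7 = 4.9807 °C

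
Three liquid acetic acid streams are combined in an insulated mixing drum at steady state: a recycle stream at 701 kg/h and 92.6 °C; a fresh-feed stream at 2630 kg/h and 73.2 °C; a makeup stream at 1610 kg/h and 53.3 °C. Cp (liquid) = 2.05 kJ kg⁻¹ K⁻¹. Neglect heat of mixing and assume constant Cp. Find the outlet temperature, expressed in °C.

Energy balance with Q = 0: Σ ṁᵢCp,ᵢ(T_out − Tᵢ) = 0
Σ ṁᵢCp,ᵢTᵢ = 701×2.05×92.6 + 2630×2.05×73.2 + 1610×2.05×53.3 = 703650
Σ ṁᵢCp,ᵢ = 701×2.05 + 2630×2.05 + 1610×2.05 = 10129
T_out = 703650 / 10129 = 69.468 °C

T_out = 69.5 °C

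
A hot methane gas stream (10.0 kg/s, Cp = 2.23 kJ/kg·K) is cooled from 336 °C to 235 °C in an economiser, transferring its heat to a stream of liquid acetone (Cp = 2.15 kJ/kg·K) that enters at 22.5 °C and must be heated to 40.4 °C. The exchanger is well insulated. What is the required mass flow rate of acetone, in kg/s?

ṁ_c = 58.5 kg/s

Heat released by hot stream: Q = 10.0 × 2.23 × (336 − 235) = 2252.3 kJ/s
Energy balance on cold side (adiabatic exchanger): Q = ṁ_c·Cp_c·(T_c,out − T_c,in)
ṁ_c = 2252.3 / [2.15 × (40.4 − 22.5)] = 58.524 kg/s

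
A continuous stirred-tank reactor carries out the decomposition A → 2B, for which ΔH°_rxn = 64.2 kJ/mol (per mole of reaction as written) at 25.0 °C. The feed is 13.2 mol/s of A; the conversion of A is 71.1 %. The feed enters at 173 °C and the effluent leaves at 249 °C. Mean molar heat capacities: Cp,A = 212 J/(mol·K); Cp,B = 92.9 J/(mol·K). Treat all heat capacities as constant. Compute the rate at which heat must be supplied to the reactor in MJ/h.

Extent of reaction ξ = 0.711 × 13.2 = 9.3852 mol/s
Reaction term: ξ·ΔH°_rxn = 9.3852 × 64.2 = 602.53 kJ/s
Sensible, feed 173→25 °C: -414.16 kJ/s
Outlet flows (mol/s): A 3.8148, B 18.77
Sensible, products 25→249 °C: 571.76 kJ/s
Q = ΔH = 760.13 kJ/s = 760.13 kW
Heat supplied = 2736.5 MJ/h

Q_in = 2740 MJ/h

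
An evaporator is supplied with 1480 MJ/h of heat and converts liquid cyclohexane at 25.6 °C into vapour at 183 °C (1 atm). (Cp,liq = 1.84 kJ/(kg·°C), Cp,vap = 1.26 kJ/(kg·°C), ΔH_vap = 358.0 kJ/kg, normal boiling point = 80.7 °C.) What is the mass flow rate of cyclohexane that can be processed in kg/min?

Δh = 1.84×(80.7−25.6) + 358.0 + 1.26×(183−80.7) = 588.28 kJ/kg
Q = 1480 MJ/h = 411.11 kJ/s = 24667 kJ/min
ṁ = Q/Δh = 24667 / 588.28 = 41.93 kg/min

ṁ = 41.9 kg/min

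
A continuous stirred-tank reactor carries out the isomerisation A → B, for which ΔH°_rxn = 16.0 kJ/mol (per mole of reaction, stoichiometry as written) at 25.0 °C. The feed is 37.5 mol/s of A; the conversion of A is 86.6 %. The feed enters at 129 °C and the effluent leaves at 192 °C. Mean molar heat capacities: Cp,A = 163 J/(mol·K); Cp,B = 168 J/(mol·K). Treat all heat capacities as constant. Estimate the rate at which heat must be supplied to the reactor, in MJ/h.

Extent of reaction ξ = 0.866 × 37.5 = 32.475 mol/s
Reaction term: ξ·ΔH°_rxn = 32.475 × 16.0 = 519.6 kJ/s
Sensible, feed 129→25 °C: -635.7 kJ/s
Outlet flows (mol/s): A 5.025, B 32.475
Sensible, products 25→192 °C: 1047.9 kJ/s
Q = ΔH = 931.8 kJ/s = 931.8 kW
Heat supplied = 3354.5 MJ/h

Q_in = 3350 MJ/h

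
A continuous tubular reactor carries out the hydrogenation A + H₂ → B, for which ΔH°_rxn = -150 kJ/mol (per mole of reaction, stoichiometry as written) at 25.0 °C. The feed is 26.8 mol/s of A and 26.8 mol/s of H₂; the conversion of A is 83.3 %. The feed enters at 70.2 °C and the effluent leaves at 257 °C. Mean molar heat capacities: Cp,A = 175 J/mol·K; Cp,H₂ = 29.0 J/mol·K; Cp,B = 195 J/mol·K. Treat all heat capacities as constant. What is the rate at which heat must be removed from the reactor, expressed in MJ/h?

Extent of reaction ξ = 0.833 × 26.8 = 22.324 mol/s
Reaction term: ξ·ΔH°_rxn = 22.324 × -150 = -3348.7 kJ/s
Sensible, feed 70.2→25 °C: -247.12 kJ/s
Outlet flows (mol/s): A 4.4756, H₂ 4.4756, B 22.324
Sensible, products 25→257 °C: 1221.8 kJ/s
Q = ΔH = -2374 kJ/s = -2374 kW
Heat removed = 8546.4 MJ/h

Q_out = 8550 MJ/h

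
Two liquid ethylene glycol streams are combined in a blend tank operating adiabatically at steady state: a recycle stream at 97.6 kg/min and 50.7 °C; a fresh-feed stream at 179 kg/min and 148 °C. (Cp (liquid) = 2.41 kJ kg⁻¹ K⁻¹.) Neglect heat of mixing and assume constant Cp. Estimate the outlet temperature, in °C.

Adiabatic, steady state ⇒ Σ ṁᵢCp,ᵢ(T_out − Tᵢ) = 0
Σ ṁᵢCp,ᵢTᵢ = 97.6×2.41×50.7 + 179×2.41×148 = 75771
Σ ṁᵢCp,ᵢ = 97.6×2.41 + 179×2.41 = 666.61
T_out = 75771 / 666.61 = 113.67 °C

T_out = 114 °C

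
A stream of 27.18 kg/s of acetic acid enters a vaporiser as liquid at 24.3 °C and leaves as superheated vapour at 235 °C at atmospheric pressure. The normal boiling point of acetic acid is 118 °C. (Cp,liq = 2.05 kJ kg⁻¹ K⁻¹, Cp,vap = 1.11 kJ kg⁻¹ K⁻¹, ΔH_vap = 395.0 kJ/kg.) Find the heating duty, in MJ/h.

liquid 24.3→118 °C: 192.08 kJ/kg
vaporisation at 118 °C: 395 kJ/kg
vapour 118→235 °C: 129.87 kJ/kg
Δh = 192.08 + 395 + 129.87 = 716.95 kJ/kg
Q = ṁ·Δh = 27.18 kg/s × 716.95 kJ/kg = 19487 kJ/s
|Q| = 19487 kW = 70153 MJ/h

Q = 70200 MJ/h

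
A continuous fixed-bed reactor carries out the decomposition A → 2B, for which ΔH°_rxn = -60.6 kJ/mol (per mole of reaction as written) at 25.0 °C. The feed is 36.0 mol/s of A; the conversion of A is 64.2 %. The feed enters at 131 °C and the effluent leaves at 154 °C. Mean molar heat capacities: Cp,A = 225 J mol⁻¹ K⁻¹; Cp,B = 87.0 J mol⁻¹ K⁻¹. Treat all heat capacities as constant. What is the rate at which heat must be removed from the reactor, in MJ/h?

Extent of reaction ξ = 0.642 × 36.0 = 23.112 mol/s
Reaction term: ξ·ΔH°_rxn = 23.112 × -60.6 = -1400.6 kJ/s
Sensible, feed 131→25 °C: -858.6 kJ/s
Outlet flows (mol/s): A 12.888, B 46.224
Sensible, products 25→154 °C: 892.85 kJ/s
Q = ΔH = -1366.3 kJ/s = -1366.3 kW
Heat removed = 4918.8 MJ/h

Q_out = 4920 MJ/h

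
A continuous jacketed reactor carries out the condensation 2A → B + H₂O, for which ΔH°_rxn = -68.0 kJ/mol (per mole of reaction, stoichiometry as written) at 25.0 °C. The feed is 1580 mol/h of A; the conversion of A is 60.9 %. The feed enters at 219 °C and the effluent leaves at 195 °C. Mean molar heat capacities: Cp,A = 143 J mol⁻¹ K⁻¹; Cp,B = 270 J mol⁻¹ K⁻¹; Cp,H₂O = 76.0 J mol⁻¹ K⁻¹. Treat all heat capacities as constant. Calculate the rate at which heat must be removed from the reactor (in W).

Q_out = 9230 W

Extent of reaction ξ = 0.609 × 1580 / 2 = 481.11 mol/h
Reaction term: ξ·ΔH°_rxn = 481.11 × -68.0 = -32715 kJ/h
Sensible, feed 219→25 °C: -43832 kJ/h
Outlet flows (mol/h): A 617.78, B 481.11, H₂O 481.11
Sensible, products 25→195 °C: 43317 kJ/h
Q = ΔH = -33231 kJ/h = -9.2308 kW
Heat removed = 9230.8 W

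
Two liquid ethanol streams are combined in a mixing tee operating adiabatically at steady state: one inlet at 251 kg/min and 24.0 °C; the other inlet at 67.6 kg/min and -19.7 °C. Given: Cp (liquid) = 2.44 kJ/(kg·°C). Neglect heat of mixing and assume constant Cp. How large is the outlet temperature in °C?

Energy balance with Q = 0: Σ ṁᵢCp,ᵢ(T_out − Tᵢ) = 0
T_out = Σ ṁᵢCp,ᵢTᵢ / Σ ṁᵢCp,ᵢ
      = 11449 / 777.38 = 14.728 °C

T_out = 14.7 °C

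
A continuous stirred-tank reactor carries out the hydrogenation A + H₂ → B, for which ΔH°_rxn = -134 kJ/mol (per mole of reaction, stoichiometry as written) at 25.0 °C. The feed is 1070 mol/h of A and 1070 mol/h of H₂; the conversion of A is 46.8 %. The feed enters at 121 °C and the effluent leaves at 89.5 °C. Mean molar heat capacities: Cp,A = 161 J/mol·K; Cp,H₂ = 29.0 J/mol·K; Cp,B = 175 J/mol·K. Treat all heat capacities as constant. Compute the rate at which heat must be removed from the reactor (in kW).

Q_out = 20.6 kW

Extent of reaction ξ = 0.468 × 1070 = 500.76 mol/h
Reaction term: ξ·ΔH°_rxn = 500.76 × -134 = -67102 kJ/h
Sensible, feed 121→25 °C: -19517 kJ/h
Outlet flows (mol/h): A 569.24, H₂ 569.24, B 500.76
Sensible, products 25→89.5 °C: 12628 kJ/h
Q = ΔH = -73990 kJ/h = -20.553 kW
Heat removed = 20.553 kW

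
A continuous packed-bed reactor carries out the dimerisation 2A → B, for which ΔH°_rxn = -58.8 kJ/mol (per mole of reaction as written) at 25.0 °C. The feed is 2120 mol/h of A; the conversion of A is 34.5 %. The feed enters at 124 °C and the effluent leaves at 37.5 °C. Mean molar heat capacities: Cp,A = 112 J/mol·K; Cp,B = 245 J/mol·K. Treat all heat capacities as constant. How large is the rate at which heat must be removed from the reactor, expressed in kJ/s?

Extent of reaction ξ = 0.345 × 2120 / 2 = 365.7 mol/h
Reaction term: ξ·ΔH°_rxn = 365.7 × -58.8 = -21503 kJ/h
Sensible, feed 124→25 °C: -23507 kJ/h
Outlet flows (mol/h): A 1388.6, B 365.7
Sensible, products 25→37.5 °C: 3064 kJ/h
Q = ΔH = -41946 kJ/h = -11.652 kW
Heat removed = 11.652 kJ/s

Q_out = 11.7 kJ/s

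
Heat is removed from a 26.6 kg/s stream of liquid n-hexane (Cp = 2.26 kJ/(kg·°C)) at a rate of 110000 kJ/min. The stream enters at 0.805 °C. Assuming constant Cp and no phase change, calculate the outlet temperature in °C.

T_out = -29.7 °C

Q = 110000 kJ/min = 1833.3 kJ/s
ΔT = Q/(ṁ·Cp) = 1833.3/(26.6×2.26) = 30.497 K
T_out = 0.805 − 30.497 = -29.692 °C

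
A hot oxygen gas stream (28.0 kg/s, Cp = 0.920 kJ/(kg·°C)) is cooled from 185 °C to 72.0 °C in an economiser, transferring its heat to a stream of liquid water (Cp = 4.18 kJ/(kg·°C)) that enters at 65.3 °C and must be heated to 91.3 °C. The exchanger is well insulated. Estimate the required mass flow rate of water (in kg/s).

Heat released by hot stream: Q = 28.0 × 0.920 × (185 − 72.0) = 2910.9 kJ/s
Energy balance on cold side (adiabatic exchanger): Q = ṁ_c·Cp_c·(T_c,out − T_c,in)
ṁ_c = 2910.9 / [4.18 × (91.3 − 65.3)] = 26.784 kg/s

ṁ_c = 26.8 kg/s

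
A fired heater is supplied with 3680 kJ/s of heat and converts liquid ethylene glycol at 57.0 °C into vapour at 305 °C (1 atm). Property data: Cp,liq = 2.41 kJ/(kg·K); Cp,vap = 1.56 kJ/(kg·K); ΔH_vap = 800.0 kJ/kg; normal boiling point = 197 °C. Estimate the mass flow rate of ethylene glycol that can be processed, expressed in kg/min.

Δh = 2.41×(197−57.0) + 800.0 + 1.56×(305−197) = 1305.9 kJ/kg
Q = 3680 kJ/s = 3680 kJ/s = 220800 kJ/min
ṁ = Q/Δh = 220800 / 1305.9 = 169.08 kg/min

ṁ = 169 kg/min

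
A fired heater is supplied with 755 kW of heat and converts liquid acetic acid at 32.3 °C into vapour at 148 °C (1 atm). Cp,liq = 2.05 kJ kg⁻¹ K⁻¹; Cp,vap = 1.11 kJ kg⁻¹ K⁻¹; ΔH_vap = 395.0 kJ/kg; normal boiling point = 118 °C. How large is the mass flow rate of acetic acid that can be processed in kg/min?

ṁ = 75.0 kg/min

Δh = 2.05×(118−32.3) + 395.0 + 1.11×(148−118) = 603.98 kJ/kg
Q = 755 kW = 755 kJ/s = 45300 kJ/min
ṁ = Q/Δh = 45300 / 603.98 = 75.002 kg/min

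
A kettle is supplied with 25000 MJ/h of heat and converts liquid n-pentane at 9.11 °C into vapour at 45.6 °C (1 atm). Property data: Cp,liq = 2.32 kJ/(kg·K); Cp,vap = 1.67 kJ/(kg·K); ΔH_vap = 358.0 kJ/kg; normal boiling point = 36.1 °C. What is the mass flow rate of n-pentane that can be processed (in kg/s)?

ṁ = 15.9 kg/s

Δh = 2.32×(36.1−9.11) + 358.0 + 1.67×(45.6−36.1) = 436.48 kJ/kg
Q = 25000 MJ/h = 6944.4 kJ/s = 6944.4 kJ/s
ṁ = Q/Δh = 6944.4 / 436.48 = 15.91 kg/s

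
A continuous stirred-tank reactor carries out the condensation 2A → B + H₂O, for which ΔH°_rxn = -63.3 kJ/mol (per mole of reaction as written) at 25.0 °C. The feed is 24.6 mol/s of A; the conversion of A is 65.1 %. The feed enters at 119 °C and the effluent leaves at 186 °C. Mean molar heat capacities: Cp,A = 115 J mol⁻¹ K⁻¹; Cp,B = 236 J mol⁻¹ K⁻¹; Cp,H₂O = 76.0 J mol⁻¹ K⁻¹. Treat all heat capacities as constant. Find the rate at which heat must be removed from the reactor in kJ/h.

Extent of reaction ξ = 0.651 × 24.6 / 2 = 8.0073 mol/s
Reaction term: ξ·ΔH°_rxn = 8.0073 × -63.3 = -506.86 kJ/s
Sensible, feed 119→25 °C: -265.93 kJ/s
Outlet flows (mol/s): A 8.5854, B 8.0073, H₂O 8.0073
Sensible, products 25→186 °C: 561.18 kJ/s
Q = ΔH = -211.61 kJ/s = -211.61 kW
Heat removed = 761780 kJ/h

Q_out = 762000 kJ/h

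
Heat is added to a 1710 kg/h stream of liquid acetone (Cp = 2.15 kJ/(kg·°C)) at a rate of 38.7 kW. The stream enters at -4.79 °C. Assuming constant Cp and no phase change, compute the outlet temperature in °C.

Q = 38.7 kW = 139320 kJ/h
ΔT = Q/(ṁ·Cp) = 139320/(1710×2.15) = 37.895 K
T_out = -4.79 + 37.895 = 33.105 °C

T_out = 33.1 °C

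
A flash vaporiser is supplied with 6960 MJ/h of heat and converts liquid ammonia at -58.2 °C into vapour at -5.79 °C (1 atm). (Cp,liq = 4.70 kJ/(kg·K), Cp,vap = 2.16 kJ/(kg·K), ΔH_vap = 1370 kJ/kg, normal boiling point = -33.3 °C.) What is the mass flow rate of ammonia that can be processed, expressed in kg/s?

Δh = 4.70×(-33.3−-58.2) + 1370 + 2.16×(-5.79−-33.3) = 1546.5 kJ/kg
Q = 6960 MJ/h = 1933.3 kJ/s = 1933.3 kJ/s
ṁ = Q/Δh = 1933.3 / 1546.5 = 1.2502 kg/s

ṁ = 1.25 kg/s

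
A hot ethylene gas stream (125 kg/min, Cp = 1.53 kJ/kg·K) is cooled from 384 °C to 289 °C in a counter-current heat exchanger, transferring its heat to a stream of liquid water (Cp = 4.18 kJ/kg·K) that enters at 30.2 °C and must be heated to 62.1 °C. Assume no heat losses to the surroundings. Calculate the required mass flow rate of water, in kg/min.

ṁ_c = 136 kg/min

Heat released by hot stream: Q = 125 × 1.53 × (384 − 289) = 18169 kJ/min
Energy balance on cold side (adiabatic exchanger): Q = ṁ_c·Cp_c·(T_c,out − T_c,in)
ṁ_c = 18169 / [4.18 × (62.1 − 30.2)] = 136.26 kg/min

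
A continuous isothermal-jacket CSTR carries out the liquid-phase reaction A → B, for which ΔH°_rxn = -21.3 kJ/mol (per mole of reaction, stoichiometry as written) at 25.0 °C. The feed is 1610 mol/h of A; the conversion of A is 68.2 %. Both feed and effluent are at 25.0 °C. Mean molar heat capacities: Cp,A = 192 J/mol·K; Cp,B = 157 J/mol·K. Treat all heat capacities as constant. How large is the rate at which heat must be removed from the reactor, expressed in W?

Extent of reaction ξ = 0.682 × 1610 = 1098 mol/h
Reaction term: ξ·ΔH°_rxn = 1098 × -21.3 = -23388 kJ/h
Q = ΔH = -23388 kJ/h = -6.4966 kW
Heat removed = 6496.6 W

Q_out = 6500 W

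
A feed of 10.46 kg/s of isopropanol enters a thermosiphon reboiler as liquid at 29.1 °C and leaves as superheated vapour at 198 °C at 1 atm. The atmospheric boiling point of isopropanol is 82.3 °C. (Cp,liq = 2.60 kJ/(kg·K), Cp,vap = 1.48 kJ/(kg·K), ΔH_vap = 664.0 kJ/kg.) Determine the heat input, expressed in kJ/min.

Q = 611000 kJ/min

liquid 29.1→82.3 °C: 138.32 kJ/kg
vaporisation at 82.3 °C: 664 kJ/kg
vapour 82.3→198 °C: 171.24 kJ/kg
Δh = 138.32 + 664 + 171.24 = 973.56 kJ/kg
Q = ṁ·Δh = 10.46 kg/s × 973.56 kJ/kg = 10183 kJ/s
|Q| = 10183 kW = 611000 kJ/min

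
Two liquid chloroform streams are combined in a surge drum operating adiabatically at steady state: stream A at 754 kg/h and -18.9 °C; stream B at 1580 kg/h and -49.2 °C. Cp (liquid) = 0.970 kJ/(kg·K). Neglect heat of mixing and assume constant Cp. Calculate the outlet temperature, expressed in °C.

T_out = -39.4 °C

Adiabatic, steady state ⇒ Σ ṁᵢCp,ᵢ(T_out − Tᵢ) = 0
Σ ṁᵢCp,ᵢTᵢ = 754×0.970×-18.9 + 1580×0.970×-49.2 = -89227
Σ ṁᵢCp,ᵢ = 754×0.970 + 1580×0.970 = 2264
T_out = -89227 / 2264 = -39.412 °C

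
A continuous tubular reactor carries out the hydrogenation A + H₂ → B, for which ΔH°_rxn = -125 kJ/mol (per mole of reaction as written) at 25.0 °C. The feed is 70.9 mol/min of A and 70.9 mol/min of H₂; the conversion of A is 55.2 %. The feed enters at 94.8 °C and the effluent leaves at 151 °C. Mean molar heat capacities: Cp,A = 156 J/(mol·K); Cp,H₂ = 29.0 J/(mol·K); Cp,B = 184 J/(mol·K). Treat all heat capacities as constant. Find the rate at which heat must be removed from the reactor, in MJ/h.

Q_out = 250 MJ/h

Extent of reaction ξ = 0.552 × 70.9 = 39.137 mol/min
Reaction term: ξ·ΔH°_rxn = 39.137 × -125 = -4892.1 kJ/min
Sensible, feed 94.8→25 °C: -915.53 kJ/min
Outlet flows (mol/min): A 31.763, H₂ 31.763, B 39.137
Sensible, products 25→151 °C: 1647.7 kJ/min
Q = ΔH = -4159.9 kJ/min = -69.331 kW
Heat removed = 249.59 MJ/h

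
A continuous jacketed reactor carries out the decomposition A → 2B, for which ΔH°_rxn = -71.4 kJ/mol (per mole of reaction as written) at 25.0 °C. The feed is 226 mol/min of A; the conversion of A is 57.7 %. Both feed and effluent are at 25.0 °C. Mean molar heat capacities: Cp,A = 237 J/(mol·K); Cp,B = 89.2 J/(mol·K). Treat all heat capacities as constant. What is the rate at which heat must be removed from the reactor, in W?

Extent of reaction ξ = 0.577 × 226 = 130.4 mol/min
Reaction term: ξ·ΔH°_rxn = 130.4 × -71.4 = -9310.7 kJ/min
Q = ΔH = -9310.7 kJ/min = -155.18 kW
Heat removed = 155180 W

Q_out = 155000 W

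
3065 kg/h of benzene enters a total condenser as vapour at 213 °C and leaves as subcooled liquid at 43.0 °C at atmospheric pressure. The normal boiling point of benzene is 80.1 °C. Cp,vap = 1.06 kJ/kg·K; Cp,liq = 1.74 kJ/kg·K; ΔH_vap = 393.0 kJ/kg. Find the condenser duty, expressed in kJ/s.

Q_c = 509 kJ/s

vapour 213→80.1 °C: -140.87 kJ/kg
condensation at 80.1 °C: -393 kJ/kg
liquid 80.1→43.0 °C: -64.554 kJ/kg
Δh = -140.87 + -393 + -64.554 = -598.43 kJ/kg
Q = ṁ·Δh = 3065 kg/h × -598.43 kJ/kg = -1.8342e+06 kJ/h
|Q| = 509.49 kW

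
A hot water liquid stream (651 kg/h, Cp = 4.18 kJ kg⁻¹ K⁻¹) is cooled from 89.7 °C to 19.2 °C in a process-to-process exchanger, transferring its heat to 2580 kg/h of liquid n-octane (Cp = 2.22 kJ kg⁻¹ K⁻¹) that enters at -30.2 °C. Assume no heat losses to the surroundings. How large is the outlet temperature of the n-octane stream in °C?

Heat released by hot stream: Q = 651 × 4.18 × (89.7 − 19.2) = 191840 kJ/h
Energy balance on cold side (adiabatic exchanger): Q = ṁ_c·Cp_c·(T_c,out − T_c,in)
T_c,out = -30.2 + 191840/(2580 × 2.22) = 3.2945 °C

T_c,out = 3.29 °C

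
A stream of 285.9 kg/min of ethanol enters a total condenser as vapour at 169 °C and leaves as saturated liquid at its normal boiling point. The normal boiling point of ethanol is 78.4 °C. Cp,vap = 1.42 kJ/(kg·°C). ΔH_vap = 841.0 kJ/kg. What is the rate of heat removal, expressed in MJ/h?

vapour 169→78.4 °C: -128.65 kJ/kg
condensation at 78.4 °C: -841 kJ/kg
Δh = -128.65 + -841 = -969.65 kJ/kg
Q = ṁ·Δh = 285.9 kg/min × -969.65 kJ/kg = -277220 kJ/min
|Q| = 4620.4 kW = 16633 MJ/h

Q_c = 16600 MJ/h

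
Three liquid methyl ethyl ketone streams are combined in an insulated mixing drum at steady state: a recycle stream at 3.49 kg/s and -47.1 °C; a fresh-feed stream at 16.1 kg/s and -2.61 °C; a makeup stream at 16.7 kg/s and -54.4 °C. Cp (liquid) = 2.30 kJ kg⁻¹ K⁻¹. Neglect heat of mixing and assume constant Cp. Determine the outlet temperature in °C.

T_out = -30.7 °C

Energy balance with Q = 0: Σ ṁᵢCp,ᵢ(T_out − Tᵢ) = 0
Σ ṁᵢCp,ᵢTᵢ = 3.49×2.30×-47.1 + 16.1×2.30×-2.61 + 16.7×2.30×-54.4 = -2564.2
Σ ṁᵢCp,ᵢ = 3.49×2.30 + 16.1×2.30 + 16.7×2.30 = 83.467
T_out = -2564.2 / 83.467 = -30.721 °C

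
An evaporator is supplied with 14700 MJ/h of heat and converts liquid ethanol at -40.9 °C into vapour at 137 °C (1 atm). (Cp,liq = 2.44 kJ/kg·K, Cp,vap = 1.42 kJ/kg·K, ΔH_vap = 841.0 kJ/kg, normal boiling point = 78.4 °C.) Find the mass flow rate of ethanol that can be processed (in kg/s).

ṁ = 3.36 kg/s

Δh = 2.44×(78.4−-40.9) + 841.0 + 1.42×(137−78.4) = 1215.3 kJ/kg
Q = 14700 MJ/h = 4083.3 kJ/s = 4083.3 kJ/s
ṁ = Q/Δh = 4083.3 / 1215.3 = 3.3599 kg/s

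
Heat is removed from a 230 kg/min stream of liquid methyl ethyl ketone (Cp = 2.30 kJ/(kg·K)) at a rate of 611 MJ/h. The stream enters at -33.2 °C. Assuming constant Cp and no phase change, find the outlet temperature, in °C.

T_out = -52.5 °C

Q = 611 MJ/h = 10183 kJ/min
ΔT = Q/(ṁ·Cp) = 10183/(230×2.30) = 19.25 K
T_out = -33.2 − 19.25 = -52.45 °C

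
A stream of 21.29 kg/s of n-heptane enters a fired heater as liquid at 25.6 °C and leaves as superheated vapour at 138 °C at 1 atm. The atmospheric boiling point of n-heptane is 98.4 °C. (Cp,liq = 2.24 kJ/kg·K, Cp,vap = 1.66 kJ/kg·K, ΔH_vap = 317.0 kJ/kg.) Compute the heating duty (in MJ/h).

liquid 25.6→98.4 °C: 163.07 kJ/kg
vaporisation at 98.4 °C: 317 kJ/kg
vapour 98.4→138 °C: 65.736 kJ/kg
Δh = 163.07 + 317 + 65.736 = 545.81 kJ/kg
Q = ṁ·Δh = 21.29 kg/s × 545.81 kJ/kg = 11620 kJ/s
|Q| = 11620 kW = 41833 MJ/h

Q = 41800 MJ/h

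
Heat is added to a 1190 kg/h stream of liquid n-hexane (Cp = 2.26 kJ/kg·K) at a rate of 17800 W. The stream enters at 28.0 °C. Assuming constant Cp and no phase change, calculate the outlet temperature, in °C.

Q = 17800 W = 64080 kJ/h
ΔT = Q/(ṁ·Cp) = 64080/(1190×2.26) = 23.827 K
T_out = 28.0 + 23.827 = 51.827 °C

T_out = 51.8 °C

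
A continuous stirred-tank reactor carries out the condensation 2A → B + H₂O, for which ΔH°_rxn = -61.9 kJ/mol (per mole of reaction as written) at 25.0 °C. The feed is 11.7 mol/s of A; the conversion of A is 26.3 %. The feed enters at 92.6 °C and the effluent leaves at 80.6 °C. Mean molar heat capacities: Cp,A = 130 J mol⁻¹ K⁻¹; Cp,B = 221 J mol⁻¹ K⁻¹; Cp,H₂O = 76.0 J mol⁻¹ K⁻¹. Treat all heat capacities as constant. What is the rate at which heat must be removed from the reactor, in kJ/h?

Extent of reaction ξ = 0.263 × 11.7 / 2 = 1.5386 mol/s
Reaction term: ξ·ΔH°_rxn = 1.5386 × -61.9 = -95.236 kJ/s
Sensible, feed 92.6→25 °C: -102.82 kJ/s
Outlet flows (mol/s): A 8.6229, B 1.5386, H₂O 1.5386
Sensible, products 25→80.6 °C: 87.733 kJ/s
Q = ΔH = -110.32 kJ/s = -110.32 kW
Heat removed = 397160 kJ/h

Q_out = 397000 kJ/h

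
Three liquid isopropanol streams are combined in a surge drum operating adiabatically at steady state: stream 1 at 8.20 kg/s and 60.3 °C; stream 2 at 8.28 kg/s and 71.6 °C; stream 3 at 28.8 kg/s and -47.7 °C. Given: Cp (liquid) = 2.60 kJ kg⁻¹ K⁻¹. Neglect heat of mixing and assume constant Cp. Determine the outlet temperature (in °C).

T_out = -6.33 °C

Adiabatic, steady state ⇒ Σ ṁᵢCp,ᵢ(T_out − Tᵢ) = 0
Σ ṁᵢCp,ᵢTᵢ = 8.20×2.60×60.3 + 8.28×2.60×71.6 + 28.8×2.60×-47.7 = -744.78
Σ ṁᵢCp,ᵢ = 8.20×2.60 + 8.28×2.60 + 28.8×2.60 = 117.73
T_out = -744.78 / 117.73 = -6.3262 °C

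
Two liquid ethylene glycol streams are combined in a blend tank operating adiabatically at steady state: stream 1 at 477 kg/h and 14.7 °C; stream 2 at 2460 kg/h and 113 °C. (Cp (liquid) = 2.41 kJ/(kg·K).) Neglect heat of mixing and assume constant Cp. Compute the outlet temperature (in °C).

T_out = 97.0 °C

No heat crosses the boundary, so H_out = H_in.
T_out = Σ ṁᵢCp,ᵢTᵢ / Σ ṁᵢCp,ᵢ
      = 686830 / 7078.2 = 97.035 °C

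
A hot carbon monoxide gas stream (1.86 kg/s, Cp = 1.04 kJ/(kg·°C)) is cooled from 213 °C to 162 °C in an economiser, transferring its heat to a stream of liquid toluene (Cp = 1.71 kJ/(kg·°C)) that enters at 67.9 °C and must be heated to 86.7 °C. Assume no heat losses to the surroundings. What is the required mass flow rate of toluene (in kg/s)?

Heat released by hot stream: Q = 1.86 × 1.04 × (213 − 162) = 98.654 kJ/s
Energy balance on cold side (adiabatic exchanger): Q = ṁ_c·Cp_c·(T_c,out − T_c,in)
ṁ_c = 98.654 / [1.71 × (86.7 − 67.9)] = 3.0688 kg/s

ṁ_c = 3.07 kg/s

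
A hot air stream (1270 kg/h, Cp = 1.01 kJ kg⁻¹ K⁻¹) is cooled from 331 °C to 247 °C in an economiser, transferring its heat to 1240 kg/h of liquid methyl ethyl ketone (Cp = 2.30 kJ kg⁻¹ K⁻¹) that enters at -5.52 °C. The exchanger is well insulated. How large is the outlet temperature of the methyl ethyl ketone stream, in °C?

T_c,out = 32.3 °C

Heat released by hot stream: Q = 1270 × 1.01 × (331 − 247) = 107750 kJ/h
Energy balance on cold side (adiabatic exchanger): Q = ṁ_c·Cp_c·(T_c,out − T_c,in)
T_c,out = -5.52 + 107750/(1240 × 2.30) = 32.259 °C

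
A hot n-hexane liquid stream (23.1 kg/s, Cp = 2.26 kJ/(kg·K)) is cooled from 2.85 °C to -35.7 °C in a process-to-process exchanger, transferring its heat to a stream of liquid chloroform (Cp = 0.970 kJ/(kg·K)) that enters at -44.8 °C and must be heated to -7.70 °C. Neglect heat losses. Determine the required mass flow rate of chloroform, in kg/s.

ṁ_c = 55.9 kg/s

Heat released by hot stream: Q = 23.1 × 2.26 × (2.85 − -35.7) = 2012.5 kJ/s
Energy balance on cold side (adiabatic exchanger): Q = ṁ_c·Cp_c·(T_c,out − T_c,in)
ṁ_c = 2012.5 / [0.970 × (-7.70 − -44.8)] = 55.924 kg/s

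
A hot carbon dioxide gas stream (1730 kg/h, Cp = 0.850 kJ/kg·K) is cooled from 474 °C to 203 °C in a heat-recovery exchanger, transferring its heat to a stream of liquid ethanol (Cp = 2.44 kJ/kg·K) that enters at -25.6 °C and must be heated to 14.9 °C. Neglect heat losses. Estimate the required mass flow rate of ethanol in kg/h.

ṁ_c = 4030 kg/h

Heat released by hot stream: Q = 1730 × 0.850 × (474 − 203) = 398510 kJ/h
Energy balance on cold side (adiabatic exchanger): Q = ṁ_c·Cp_c·(T_c,out − T_c,in)
ṁ_c = 398510 / [2.44 × (14.9 − -25.6)] = 4032.6 kg/h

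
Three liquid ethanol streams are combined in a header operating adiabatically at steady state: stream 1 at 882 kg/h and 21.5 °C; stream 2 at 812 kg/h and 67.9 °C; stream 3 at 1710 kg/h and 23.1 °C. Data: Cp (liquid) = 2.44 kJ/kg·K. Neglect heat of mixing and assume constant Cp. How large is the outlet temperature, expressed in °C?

T_out = 33.4 °C

Adiabatic, steady state ⇒ Σ ṁᵢCp,ᵢ(T_out − Tᵢ) = 0
Σ ṁᵢCp,ᵢTᵢ = 882×2.44×21.5 + 812×2.44×67.9 + 1710×2.44×23.1 = 277180
Σ ṁᵢCp,ᵢ = 882×2.44 + 812×2.44 + 1710×2.44 = 8305.8
T_out = 277180 / 8305.8 = 33.372 °C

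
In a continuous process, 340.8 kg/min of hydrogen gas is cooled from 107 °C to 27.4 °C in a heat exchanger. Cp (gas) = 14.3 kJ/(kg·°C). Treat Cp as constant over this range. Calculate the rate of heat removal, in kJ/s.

Q = ṁ·Cp·ΔT = 340.8 × 14.3 × (27.4 − 107) = -387930 kJ/min
Converting: 387930 / 60 s = 6465.4 kW

Q_c = 6470 kJ/s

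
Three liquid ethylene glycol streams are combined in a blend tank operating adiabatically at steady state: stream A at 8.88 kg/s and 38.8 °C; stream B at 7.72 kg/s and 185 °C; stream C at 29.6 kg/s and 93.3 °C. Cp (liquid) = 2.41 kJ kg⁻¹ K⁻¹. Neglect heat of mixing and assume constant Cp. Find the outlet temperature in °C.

No heat crosses the boundary, so H_out = H_in.
Σ ṁᵢCp,ᵢTᵢ = 8.88×2.41×38.8 + 7.72×2.41×185 + 29.6×2.41×93.3 = 10928
Σ ṁᵢCp,ᵢ = 8.88×2.41 + 7.72×2.41 + 29.6×2.41 = 111.34
T_out = 10928 / 111.34 = 98.148 °C

T_out = 98.1 °C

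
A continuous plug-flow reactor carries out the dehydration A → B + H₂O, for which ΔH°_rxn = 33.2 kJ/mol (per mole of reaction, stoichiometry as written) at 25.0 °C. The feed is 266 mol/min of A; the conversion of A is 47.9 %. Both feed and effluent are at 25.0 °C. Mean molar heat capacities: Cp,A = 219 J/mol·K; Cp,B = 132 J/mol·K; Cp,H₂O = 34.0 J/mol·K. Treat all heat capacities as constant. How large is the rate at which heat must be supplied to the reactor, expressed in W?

Extent of reaction ξ = 0.479 × 266 = 127.41 mol/min
Reaction term: ξ·ΔH°_rxn = 127.41 × 33.2 = 4230.1 kJ/min
Q = ΔH = 4230.1 kJ/min = 70.502 kW
Heat supplied = 70502 W

Q_in = 70500 W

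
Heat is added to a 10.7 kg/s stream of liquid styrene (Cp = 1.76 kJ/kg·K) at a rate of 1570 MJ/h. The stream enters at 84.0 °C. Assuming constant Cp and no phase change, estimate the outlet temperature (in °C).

T_out = 107 °C

Q = 1570 MJ/h = 436.11 kJ/s
ΔT = Q/(ṁ·Cp) = 436.11/(10.7×1.76) = 23.158 K
T_out = 84.0 + 23.158 = 107.16 °C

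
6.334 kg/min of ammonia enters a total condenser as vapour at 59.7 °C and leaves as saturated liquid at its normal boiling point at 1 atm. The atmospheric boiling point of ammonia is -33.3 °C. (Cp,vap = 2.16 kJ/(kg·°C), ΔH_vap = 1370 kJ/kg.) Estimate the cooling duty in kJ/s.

Q_c = 166 kJ/s

vapour 59.7→-33.3 °C: -200.88 kJ/kg
condensation at -33.3 °C: -1370 kJ/kg
Δh = -200.88 + -1370 = -1570.9 kJ/kg
Q = ṁ·Δh = 6.334 kg/min × -1570.9 kJ/kg = -9950 kJ/min
|Q| = 165.83 kW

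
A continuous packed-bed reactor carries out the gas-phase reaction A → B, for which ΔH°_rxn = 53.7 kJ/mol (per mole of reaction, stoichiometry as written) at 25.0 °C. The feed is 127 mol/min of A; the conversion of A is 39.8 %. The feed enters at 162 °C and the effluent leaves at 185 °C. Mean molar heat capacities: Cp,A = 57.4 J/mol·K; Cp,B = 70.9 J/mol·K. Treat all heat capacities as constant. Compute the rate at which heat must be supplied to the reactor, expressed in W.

Extent of reaction ξ = 0.398 × 127 = 50.546 mol/min
Reaction term: ξ·ΔH°_rxn = 50.546 × 53.7 = 2714.3 kJ/min
Sensible, feed 162→25 °C: -998.7 kJ/min
Outlet flows (mol/min): A 76.454, B 50.546
Sensible, products 25→185 °C: 1275.5 kJ/min
Q = ΔH = 2991.2 kJ/min = 49.853 kW
Heat supplied = 49853 W

Q_in = 49900 W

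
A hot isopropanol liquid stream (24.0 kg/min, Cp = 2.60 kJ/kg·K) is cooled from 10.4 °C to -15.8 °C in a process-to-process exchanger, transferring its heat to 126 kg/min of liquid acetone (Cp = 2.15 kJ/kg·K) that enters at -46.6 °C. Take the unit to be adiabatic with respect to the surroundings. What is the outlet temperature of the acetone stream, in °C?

Heat released by hot stream: Q = 24.0 × 2.60 × (10.4 − -15.8) = 1634.9 kJ/min
Energy balance on cold side (adiabatic exchanger): Q = ṁ_c·Cp_c·(T_c,out − T_c,in)
T_c,out = -46.6 + 1634.9/(126 × 2.15) = -40.565 °C

T_c,out = -40.6 °C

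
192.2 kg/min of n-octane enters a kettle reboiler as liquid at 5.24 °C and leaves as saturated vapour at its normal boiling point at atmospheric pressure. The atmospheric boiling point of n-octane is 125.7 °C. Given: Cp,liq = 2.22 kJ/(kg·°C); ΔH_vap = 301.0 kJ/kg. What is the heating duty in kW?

liquid 5.24→125.7 °C: 267.42 kJ/kg
vaporisation at 125.7 °C: 301 kJ/kg
Δh = 267.42 + 301 = 568.42 kJ/kg
Q = ṁ·Δh = 192.2 kg/min × 568.42 kJ/kg = 109250 kJ/min
|Q| = 1820.8 kW

Q = 1820 kW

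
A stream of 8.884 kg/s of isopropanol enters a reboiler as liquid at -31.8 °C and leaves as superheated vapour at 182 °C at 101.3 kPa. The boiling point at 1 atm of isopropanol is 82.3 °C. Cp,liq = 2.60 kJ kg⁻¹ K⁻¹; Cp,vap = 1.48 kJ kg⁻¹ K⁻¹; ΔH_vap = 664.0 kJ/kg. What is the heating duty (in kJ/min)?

liquid -31.8→82.3 °C: 296.66 kJ/kg
vaporisation at 82.3 °C: 664 kJ/kg
vapour 82.3→182 °C: 147.56 kJ/kg
Δh = 296.66 + 664 + 147.56 = 1108.2 kJ/kg
Q = ṁ·Δh = 8.884 kg/s × 1108.2 kJ/kg = 9845.4 kJ/s
|Q| = 9845.4 kW = 590720 kJ/min

Q = 591000 kJ/min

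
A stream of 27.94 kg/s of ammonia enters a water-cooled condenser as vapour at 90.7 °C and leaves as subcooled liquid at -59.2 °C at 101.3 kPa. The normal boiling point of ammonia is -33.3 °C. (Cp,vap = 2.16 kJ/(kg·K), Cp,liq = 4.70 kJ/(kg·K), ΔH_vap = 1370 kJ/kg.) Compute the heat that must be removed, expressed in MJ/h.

Q_c = 177000 MJ/h

vapour 90.7→-33.3 °C: -267.84 kJ/kg
condensation at -33.3 °C: -1370 kJ/kg
liquid -33.3→-59.2 °C: -121.73 kJ/kg
Δh = -267.84 + -1370 + -121.73 = -1759.6 kJ/kg
Q = ṁ·Δh = 27.94 kg/s × -1759.6 kJ/kg = -49162 kJ/s
|Q| = 49162 kW = 176980 MJ/h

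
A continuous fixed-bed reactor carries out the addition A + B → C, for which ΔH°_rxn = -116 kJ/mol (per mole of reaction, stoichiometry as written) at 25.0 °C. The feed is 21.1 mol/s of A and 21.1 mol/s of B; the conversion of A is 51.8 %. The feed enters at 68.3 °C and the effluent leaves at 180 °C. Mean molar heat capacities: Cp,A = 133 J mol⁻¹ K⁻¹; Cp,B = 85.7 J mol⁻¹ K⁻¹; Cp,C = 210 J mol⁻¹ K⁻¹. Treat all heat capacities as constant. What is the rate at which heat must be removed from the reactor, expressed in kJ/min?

Q_out = 46000 kJ/min

Extent of reaction ξ = 0.518 × 21.1 = 10.93 mol/s
Reaction term: ξ·ΔH°_rxn = 10.93 × -116 = -1267.9 kJ/s
Sensible, feed 68.3→25 °C: -199.81 kJ/s
Outlet flows (mol/s): A 10.17, B 10.17, C 10.93
Sensible, products 25→180 °C: 700.52 kJ/s
Q = ΔH = -767.15 kJ/s = -767.15 kW
Heat removed = 46029 kJ/min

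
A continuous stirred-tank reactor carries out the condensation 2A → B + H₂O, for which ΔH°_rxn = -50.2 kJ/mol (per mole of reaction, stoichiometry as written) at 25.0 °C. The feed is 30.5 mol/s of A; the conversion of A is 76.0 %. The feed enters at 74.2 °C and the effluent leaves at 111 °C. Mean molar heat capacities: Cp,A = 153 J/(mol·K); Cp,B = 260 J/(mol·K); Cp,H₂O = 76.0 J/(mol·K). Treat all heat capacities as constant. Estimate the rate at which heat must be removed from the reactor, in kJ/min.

Q_out = 22800 kJ/min

Extent of reaction ξ = 0.760 × 30.5 / 2 = 11.59 mol/s
Reaction term: ξ·ΔH°_rxn = 11.59 × -50.2 = -581.82 kJ/s
Sensible, feed 74.2→25 °C: -229.59 kJ/s
Outlet flows (mol/s): A 7.32, B 11.59, H₂O 11.59
Sensible, products 25→111 °C: 431.22 kJ/s
Q = ΔH = -380.19 kJ/s = -380.19 kW
Heat removed = 22811 kJ/min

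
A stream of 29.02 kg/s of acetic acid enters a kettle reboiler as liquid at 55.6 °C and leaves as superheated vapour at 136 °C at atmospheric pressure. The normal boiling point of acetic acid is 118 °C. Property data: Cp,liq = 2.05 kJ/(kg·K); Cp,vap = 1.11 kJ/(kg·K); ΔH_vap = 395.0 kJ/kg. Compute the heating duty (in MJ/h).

liquid 55.6→118 °C: 127.92 kJ/kg
vaporisation at 118 °C: 395 kJ/kg
vapour 118→136 °C: 19.98 kJ/kg
Δh = 127.92 + 395 + 19.98 = 542.9 kJ/kg
Q = ṁ·Δh = 29.02 kg/s × 542.9 kJ/kg = 15755 kJ/s
|Q| = 15755 kW = 56718 MJ/h

Q = 56700 MJ/h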